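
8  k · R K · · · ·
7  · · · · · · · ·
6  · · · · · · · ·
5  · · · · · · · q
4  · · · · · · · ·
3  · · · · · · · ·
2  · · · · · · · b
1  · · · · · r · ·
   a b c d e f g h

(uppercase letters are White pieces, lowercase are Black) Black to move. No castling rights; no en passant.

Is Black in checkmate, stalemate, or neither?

Black to move; black king on a8.
In check: yes, from the white rook on c8.
King squares — a7: available; b7: available; b8: attacked by Rc8.
Legal moves for Black: Kb7, Ka7, Bb8.
Black is in check but has 3 legal moves → neither.

neither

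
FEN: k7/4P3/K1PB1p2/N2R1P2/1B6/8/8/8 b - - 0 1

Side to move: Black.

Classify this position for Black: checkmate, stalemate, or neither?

Black to move; black king on a8.
In check: no.
King squares — a7: attacked by Ka6; b7: attacked by Na5; b8: attacked by Bd6.
Legal moves for Black: none.
Not in check and no legal moves → stalemate.

stalemate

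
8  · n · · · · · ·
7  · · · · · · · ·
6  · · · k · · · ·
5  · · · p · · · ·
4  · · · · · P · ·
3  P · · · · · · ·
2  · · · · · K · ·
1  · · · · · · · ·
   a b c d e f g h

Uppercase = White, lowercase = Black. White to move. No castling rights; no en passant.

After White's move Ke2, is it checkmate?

After Ke2: black king on d6; in check: no.
Black is not in check, so this cannot be checkmate.

no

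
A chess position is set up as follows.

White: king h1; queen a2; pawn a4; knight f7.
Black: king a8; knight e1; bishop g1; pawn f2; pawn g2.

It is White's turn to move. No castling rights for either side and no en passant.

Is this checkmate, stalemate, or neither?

checkmate

White to move; white king on h1.
In check: yes, from the black pawn on g2.
King squares — g1: attacked by Pf2; g2: attacked by Ne1; h2: attacked by Bg1.
Legal moves for White: none.
In check with no legal moves → checkmate.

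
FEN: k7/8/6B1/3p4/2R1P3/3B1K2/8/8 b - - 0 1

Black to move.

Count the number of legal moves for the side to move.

6

Black to move; king on a8.
In check: no.
Legal moves: Kb8, Kb7, Ka7, dxe4+, dxc4, d4.
Count: 6.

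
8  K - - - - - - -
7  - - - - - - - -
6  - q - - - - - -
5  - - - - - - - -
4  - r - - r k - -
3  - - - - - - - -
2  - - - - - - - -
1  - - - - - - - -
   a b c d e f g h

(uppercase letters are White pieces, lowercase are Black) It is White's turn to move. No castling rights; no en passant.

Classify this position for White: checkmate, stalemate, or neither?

White to move; white king on a8.
In check: no.
King squares — a7: attacked by Qb6; b7: attacked by Qb6; b8: attacked by Qb6.
Legal moves for White: none.
Not in check and no legal moves → stalemate.

stalemate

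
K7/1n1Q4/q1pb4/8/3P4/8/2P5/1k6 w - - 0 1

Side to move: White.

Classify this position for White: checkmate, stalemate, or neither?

White to move; white king on a8.
In check: yes, from the black queen on a6.
King squares — a7: attacked by Qa6; b7: attacked by Qa6; b8: attacked by Bd6.
Legal moves for White: none.
In check with no legal moves → checkmate.

checkmate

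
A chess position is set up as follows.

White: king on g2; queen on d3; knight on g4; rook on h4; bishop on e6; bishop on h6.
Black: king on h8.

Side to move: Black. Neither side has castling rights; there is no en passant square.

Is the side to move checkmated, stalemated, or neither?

Black to move; black king on h8.
In check: no.
King squares — g7: attacked by Bh6; h7: attacked by Qd3; g8: attacked by Be6.
Legal moves for Black: none.
Not in check and no legal moves → stalemate.

stalemate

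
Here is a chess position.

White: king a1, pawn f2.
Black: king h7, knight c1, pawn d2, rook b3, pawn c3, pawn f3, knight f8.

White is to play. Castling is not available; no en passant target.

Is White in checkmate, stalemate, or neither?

White to move; white king on a1.
In check: no.
King squares — b1: attacked by Rb3; a2: attacked by Nc1; b2: attacked by Rb3.
Legal moves for White: none.
Not in check and no legal moves → stalemate.

stalemate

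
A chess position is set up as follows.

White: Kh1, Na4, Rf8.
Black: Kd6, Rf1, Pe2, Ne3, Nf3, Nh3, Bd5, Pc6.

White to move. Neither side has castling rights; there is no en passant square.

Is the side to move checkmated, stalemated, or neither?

checkmate

White to move; white king on h1.
In check: yes, from the black rook on f1.
King squares — g1: attacked by Rf1; g2: attacked by Ne3; h2: attacked by Nf3.
Legal moves for White: none.
In check with no legal moves → checkmate.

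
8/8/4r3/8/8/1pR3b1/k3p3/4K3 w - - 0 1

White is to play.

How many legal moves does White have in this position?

White to move; king on e1.
In check: yes, from the black bishop on g3.
Legal moves: Kd2, Rxg3.
Count: 2.

2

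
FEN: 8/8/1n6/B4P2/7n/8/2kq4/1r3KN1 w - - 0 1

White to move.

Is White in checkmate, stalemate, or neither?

checkmate

White to move; white king on f1.
In check: yes, from the black rook on b1.
King squares — e1: attacked by Rb1; g1: own knight; e2: attacked by Qd2; f2: attacked by Qd2; g2: attacked by Qd2.
Legal moves for White: none.
In check with no legal moves → checkmate.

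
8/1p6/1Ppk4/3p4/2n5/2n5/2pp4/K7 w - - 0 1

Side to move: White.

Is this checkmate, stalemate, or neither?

White to move; white king on a1.
In check: no.
King squares — b1: attacked by Pc2; a2: attacked by Nc3; b2: attacked by Nc4.
Legal moves for White: none.
Not in check and no legal moves → stalemate.

stalemate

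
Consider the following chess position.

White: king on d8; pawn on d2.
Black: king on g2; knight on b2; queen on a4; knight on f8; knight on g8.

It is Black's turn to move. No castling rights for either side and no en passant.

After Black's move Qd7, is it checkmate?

After Qd7: white king on d8; in check: yes, from the black queen on d7.
King squares — c7: attacked by Qd7; d7: attacked by Nf8; e7: attacked by Qd7; c8: attacked by Qd7; e8: attacked by Qd7.
White has no legal moves → checkmate.

yes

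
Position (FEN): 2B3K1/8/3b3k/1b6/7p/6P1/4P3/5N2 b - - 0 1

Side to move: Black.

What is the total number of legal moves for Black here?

23

Black to move; king on h6.
In check: no.
Legal moves: Kg6, Kh5, Kg5, Bf8, Bb8, Be7, Bc7, Be5, Bc5, Bf4, Bb4, Bxg3, Ba3, Be8, Bd7, Bc6, Ba6, Bc4+, Ba4, Bd3, Bxe2, hxg3, h3.
Count: 23.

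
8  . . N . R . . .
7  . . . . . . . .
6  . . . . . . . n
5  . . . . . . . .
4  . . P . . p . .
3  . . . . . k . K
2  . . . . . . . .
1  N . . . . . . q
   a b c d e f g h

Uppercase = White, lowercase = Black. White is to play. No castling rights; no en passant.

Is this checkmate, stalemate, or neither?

White to move; white king on h3.
In check: yes, from the black queen on h1.
King squares — g2: attacked by Qh1; h2: attacked by Qh1; g3: attacked by Kf3; g4: attacked by Kf3; h4: attacked by Qh1.
Legal moves for White: none.
In check with no legal moves → checkmate.

checkmate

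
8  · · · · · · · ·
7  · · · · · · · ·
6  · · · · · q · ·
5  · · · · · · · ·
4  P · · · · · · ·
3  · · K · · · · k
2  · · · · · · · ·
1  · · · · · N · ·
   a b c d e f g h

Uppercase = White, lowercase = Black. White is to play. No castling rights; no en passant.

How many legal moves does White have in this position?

White to move; king on c3.
In check: yes, from the black queen on f6.
Legal moves: Kc4, Kb4, Kd3, Kb3, Kd2, Kc2.
Count: 6.

6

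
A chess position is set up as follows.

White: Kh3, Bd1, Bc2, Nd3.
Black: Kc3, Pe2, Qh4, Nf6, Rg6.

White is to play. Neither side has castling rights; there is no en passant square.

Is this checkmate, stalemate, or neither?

White to move; white king on h3.
In check: yes, from the black queen on h4.
Legal moves for White: Kxh4.
White is in check but has 1 legal move → neither.

neither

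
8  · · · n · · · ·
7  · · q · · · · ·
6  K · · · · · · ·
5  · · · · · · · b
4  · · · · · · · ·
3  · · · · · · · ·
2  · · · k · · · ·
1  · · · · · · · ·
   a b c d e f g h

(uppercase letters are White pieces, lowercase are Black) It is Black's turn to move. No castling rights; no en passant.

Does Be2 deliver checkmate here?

After Be2: white king on a6; in check: yes, from the black bishop on e2.
King squares — a5: attacked by Qc7; b5: attacked by Be2; b6: attacked by Qc7; a7: attacked by Qc7; b7: attacked by Qc7.
White has no legal moves → checkmate.

yes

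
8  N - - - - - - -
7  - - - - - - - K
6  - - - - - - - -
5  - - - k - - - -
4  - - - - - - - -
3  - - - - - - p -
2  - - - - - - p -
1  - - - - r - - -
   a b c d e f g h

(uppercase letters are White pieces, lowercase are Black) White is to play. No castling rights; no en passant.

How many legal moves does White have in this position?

White to move; king on h7.
In check: no.
Legal moves: Nc7+, Nb6+, Kh8, Kg8, Kg7, Kh6, Kg6.
Count: 7.

7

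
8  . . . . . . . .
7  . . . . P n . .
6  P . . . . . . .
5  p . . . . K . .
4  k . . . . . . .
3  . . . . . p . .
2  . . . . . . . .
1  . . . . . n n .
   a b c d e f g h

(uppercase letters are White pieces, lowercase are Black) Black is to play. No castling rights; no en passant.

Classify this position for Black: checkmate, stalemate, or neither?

Black to move; black king on a4.
In check: no.
Legal moves for Black: Nh8, Nd8, Nh6+, Nd6+, Ng5, Ne5, Kb5, Kb4, Kb3, Ka3, Nh3, Ne2, Ng3+, Ne3+, Nh2, Nd2, f2.
Black has 17 legal moves and is not in check → neither.

neither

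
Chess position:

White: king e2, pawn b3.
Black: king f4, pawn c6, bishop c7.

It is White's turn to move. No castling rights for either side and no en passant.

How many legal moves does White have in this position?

White to move; king on e2.
In check: no.
Legal moves: Kd3, Kf2, Kd2, Kf1, Ke1, Kd1, b4.
Count: 7.

7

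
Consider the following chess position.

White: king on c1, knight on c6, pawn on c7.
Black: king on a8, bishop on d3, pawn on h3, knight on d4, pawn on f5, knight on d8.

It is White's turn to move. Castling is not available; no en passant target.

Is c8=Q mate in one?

yes

After c8=Q: black king on a8; in check: yes, from the white queen on c8.
King squares — a7: attacked by Nc6; b7: attacked by Qc8; b8: attacked by Nc6.
Black has no legal moves → checkmate.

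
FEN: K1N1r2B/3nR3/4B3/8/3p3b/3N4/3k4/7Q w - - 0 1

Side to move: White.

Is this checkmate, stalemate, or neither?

White to move; white king on a8.
In check: no.
Legal moves for White include: Bg7, Bf6, Be5, Bxd4, Kb7, Ka7, Rxe8, Rh7, Rg7, Rf7, Rxd7, Bg8, Bf7, Bxd7, Bf5, Bd5, Bg4, Bc4, ... (list truncated; more exist).
White has legal moves and is not in check → neither.

neither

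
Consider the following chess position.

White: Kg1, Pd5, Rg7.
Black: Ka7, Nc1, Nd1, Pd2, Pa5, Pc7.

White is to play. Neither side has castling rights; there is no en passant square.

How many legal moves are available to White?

16

White to move; king on g1.
In check: no.
Legal moves: Rg8, Rh7, Rf7, Re7, Rd7, Rxc7+, Rg6, Rg5, Rg4, Rg3, Rg2, Kh2, Kg2, Kh1, Kf1, d6.
Count: 16.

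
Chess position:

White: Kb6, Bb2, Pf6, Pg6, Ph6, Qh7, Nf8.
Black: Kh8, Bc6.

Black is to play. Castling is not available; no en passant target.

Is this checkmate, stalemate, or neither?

Black to move; black king on h8.
In check: yes, from the white queen on h7.
King squares — g7: attacked by Pf6; h7: attacked by Pg6; g8: attacked by Qh7.
Legal moves for Black: none.
In check with no legal moves → checkmate.

checkmate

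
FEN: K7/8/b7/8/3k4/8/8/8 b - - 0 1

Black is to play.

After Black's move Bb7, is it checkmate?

no

After Bb7: white king on a8; in check: yes, from the black bishop on b7.
White has 3 legal replies: Kb8, Kxb7, Ka7.
In check but a legal move exists → not checkmate.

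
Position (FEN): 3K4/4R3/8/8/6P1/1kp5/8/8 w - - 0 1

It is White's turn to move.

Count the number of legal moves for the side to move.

19

White to move; king on d8.
In check: no.
Legal moves: Ke8, Kc8, Kd7, Kc7, Re8, Rh7, Rg7, Rf7, Rd7, Rc7, Rb7+, Ra7, Re6, Re5, Re4, Re3, Re2, Re1, g5.
Count: 19.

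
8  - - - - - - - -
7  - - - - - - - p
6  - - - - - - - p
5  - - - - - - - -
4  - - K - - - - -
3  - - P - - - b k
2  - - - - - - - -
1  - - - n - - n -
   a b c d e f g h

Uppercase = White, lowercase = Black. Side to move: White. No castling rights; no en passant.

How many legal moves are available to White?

7

White to move; king on c4.
In check: no.
Legal moves: Kd5, Kc5, Kb5, Kd4, Kb4, Kd3, Kb3.
Count: 7.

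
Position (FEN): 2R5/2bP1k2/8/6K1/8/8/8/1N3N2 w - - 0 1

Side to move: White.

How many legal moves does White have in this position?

White to move; king on g5.
In check: no.
Legal moves: Rh8, Rg8, Rf8+, Re8, Rd8, Rb8, Ra8, Rxc7, Kh6, Kh5, Kf5, Kh4, Kg4, Ng3, Ne3, Nh2, Nfd2, Nc3, Na3, Nbd2, d8=Q, d8=R, d8=B, d8=N+.
Count: 24.

24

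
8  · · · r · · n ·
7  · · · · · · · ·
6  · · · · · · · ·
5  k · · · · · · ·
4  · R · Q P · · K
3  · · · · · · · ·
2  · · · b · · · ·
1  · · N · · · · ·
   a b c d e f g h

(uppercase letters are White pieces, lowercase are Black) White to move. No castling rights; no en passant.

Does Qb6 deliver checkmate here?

yes

After Qb6: black king on a5; in check: yes, from the white queen on b6.
King squares — a4: attacked by Rb4; b4: attacked by Qb6; b5: attacked by Rb4; a6: attacked by Qb6; b6: attacked by Rb4.
Black has no legal moves → checkmate.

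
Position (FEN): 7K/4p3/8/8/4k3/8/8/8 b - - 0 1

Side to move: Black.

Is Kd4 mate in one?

After Kd4: white king on h8; in check: no.
White is not in check, so this cannot be checkmate.

no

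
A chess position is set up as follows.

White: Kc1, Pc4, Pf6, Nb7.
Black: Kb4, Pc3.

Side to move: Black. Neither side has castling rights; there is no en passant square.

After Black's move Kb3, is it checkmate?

After Kb3: white king on c1; in check: no.
White is not in check, so this cannot be checkmate.

no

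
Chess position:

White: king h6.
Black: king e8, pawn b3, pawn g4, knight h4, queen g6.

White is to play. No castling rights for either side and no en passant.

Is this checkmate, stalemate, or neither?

checkmate

White to move; white king on h6.
In check: yes, from the black queen on g6.
King squares — g5: attacked by Qg6; h5: attacked by Qg6; g6: attacked by Nh4; g7: attacked by Qg6; h7: attacked by Qg6.
Legal moves for White: none.
In check with no legal moves → checkmate.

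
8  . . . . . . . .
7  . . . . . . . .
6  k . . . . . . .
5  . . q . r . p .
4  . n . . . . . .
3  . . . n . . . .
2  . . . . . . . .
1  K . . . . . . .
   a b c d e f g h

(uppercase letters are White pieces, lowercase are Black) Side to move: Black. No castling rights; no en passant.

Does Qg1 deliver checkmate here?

After Qg1: white king on a1; in check: yes, from the black queen on g1.
King squares — b1: attacked by Qg1; a2: attacked by Nb4; b2: attacked by Nd3.
White has no legal moves → checkmate.

yes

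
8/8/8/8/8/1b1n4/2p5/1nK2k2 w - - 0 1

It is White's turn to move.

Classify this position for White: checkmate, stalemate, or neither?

checkmate

White to move; white king on c1.
In check: yes, from the black knight on d3.
King squares — b1: attacked by Pc2; d1: attacked by Pc2; b2: attacked by Nd3; c2: attacked by Bb3; d2: attacked by Nb1.
Legal moves for White: none.
In check with no legal moves → checkmate.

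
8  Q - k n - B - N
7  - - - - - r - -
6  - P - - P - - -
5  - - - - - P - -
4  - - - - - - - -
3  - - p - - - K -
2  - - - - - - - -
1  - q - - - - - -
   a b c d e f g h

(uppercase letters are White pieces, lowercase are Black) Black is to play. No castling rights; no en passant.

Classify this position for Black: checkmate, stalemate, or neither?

checkmate

Black to move; black king on c8.
In check: yes, from the white queen on a8.
King squares — b7: attacked by Qa8; c7: attacked by Pb6; d7: attacked by Pe6; b8: attacked by Qa8; d8: own knight.
Legal moves for Black: none.
In check with no legal moves → checkmate.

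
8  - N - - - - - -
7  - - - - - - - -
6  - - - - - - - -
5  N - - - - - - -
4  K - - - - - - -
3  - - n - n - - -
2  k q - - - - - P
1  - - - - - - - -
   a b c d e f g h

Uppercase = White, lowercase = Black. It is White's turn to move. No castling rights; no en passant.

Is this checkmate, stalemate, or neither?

White to move; white king on a4.
In check: yes, from the black knight on c3.
King squares — a3: attacked by Ka2; b3: attacked by Ka2; b4: attacked by Qb2; a5: own knight; b5: attacked by Qb2.
Legal moves for White: none.
In check with no legal moves → checkmate.

checkmate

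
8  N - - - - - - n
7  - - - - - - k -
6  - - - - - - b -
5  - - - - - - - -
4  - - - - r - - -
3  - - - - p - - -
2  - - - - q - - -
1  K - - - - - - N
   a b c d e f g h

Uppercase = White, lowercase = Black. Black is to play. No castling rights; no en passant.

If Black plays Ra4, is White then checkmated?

yes

After Ra4: white king on a1; in check: yes, from the black rook on a4.
King squares — b1: attacked by Bg6; a2: attacked by Qe2; b2: attacked by Qe2.
White has no legal moves → checkmate.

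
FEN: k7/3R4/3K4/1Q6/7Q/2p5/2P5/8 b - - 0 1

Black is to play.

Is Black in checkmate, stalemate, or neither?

stalemate

Black to move; black king on a8.
In check: no.
King squares — a7: attacked by Rd7; b7: attacked by Qb5; b8: attacked by Qb5.
Legal moves for Black: none.
Not in check and no legal moves → stalemate.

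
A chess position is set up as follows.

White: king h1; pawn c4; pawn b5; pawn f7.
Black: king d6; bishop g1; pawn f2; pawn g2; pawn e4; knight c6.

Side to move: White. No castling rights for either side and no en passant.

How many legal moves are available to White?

1

White to move; king on h1.
In check: yes, from the black pawn on g2.
Legal moves: Kxg2.
Count: 1.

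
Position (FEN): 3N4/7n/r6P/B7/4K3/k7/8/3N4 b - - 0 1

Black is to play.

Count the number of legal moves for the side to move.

16

Black to move; king on a3.
In check: no.
Legal moves: Nf8, Nf6+, Ng5+, Ra8, Ra7, Rxh6, Rg6, Rf6, Re6+, Rd6, Rc6, Rb6, Rxa5, Ka4, Kb3, Ka2.
Count: 16.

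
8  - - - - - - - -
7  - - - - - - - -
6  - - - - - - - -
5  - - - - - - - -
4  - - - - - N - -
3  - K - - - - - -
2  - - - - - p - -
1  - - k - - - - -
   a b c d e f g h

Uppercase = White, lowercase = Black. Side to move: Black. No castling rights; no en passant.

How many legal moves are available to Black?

7

Black to move; king on c1.
In check: no.
Legal moves: Kd2, Kd1, Kb1, f1=Q, f1=R, f1=B, f1=N.
Count: 7.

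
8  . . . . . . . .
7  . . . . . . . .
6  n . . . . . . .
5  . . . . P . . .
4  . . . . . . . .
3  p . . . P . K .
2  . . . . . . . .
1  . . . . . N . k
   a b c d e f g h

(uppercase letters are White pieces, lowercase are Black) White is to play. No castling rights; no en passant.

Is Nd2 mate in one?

no

After Nd2: black king on h1; in check: no.
Black is not in check, so this cannot be checkmate.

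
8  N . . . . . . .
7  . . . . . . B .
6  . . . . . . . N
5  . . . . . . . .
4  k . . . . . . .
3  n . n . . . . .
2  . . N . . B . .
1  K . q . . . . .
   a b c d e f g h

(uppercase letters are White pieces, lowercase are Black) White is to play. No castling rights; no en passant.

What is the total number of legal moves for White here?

White to move; king on a1.
In check: yes, from the black queen on c1.
Legal moves: none.
Count: 0.

0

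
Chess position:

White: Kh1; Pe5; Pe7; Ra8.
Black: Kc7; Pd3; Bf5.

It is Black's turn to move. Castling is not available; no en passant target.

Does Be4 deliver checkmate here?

After Be4: white king on h1; in check: yes, from the black bishop on e4.
White has 2 legal replies: Kh2, Kg1.
In check but a legal move exists → not checkmate.

no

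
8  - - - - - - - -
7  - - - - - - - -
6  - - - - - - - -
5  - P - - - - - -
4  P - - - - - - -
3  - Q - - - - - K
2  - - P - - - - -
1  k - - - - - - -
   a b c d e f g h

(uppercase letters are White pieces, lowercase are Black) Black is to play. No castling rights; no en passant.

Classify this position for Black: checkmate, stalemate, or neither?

stalemate

Black to move; black king on a1.
In check: no.
King squares — b1: attacked by Qb3; a2: attacked by Qb3; b2: attacked by Qb3.
Legal moves for Black: none.
Not in check and no legal moves → stalemate.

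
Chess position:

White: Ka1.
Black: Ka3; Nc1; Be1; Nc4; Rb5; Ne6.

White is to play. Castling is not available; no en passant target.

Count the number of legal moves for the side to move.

0

White to move; king on a1.
In check: no.
Legal moves: none.
Count: 0.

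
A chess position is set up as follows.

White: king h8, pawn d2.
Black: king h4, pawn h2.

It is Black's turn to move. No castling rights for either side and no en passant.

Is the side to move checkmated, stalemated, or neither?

neither

Black to move; black king on h4.
In check: no.
Legal moves for Black: Kh5, Kg5, Kg4, Kh3, Kg3, h1=Q, h1=R, h1=B, h1=N.
Black has 9 legal moves and is not in check → neither.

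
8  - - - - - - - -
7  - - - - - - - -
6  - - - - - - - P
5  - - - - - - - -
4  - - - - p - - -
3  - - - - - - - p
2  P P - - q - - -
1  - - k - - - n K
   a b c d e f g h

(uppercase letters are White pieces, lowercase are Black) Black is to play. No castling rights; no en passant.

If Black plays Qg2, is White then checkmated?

After Qg2: white king on h1; in check: yes, from the black queen on g2.
King squares — g1: attacked by Qg2; g2: attacked by Ph3; h2: attacked by Qg2.
White has no legal moves → checkmate.

yes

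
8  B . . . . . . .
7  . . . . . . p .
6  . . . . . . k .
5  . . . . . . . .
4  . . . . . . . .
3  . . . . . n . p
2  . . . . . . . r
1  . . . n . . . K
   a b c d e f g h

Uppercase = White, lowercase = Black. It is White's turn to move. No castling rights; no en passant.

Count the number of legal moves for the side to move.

White to move; king on h1.
In check: yes, from the black rook on h2.
Legal moves: none.
Count: 0.

0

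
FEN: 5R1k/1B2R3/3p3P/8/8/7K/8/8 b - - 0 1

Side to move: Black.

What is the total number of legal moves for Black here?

0

Black to move; king on h8.
In check: yes, from the white rook on f8.
Legal moves: none.
Count: 0.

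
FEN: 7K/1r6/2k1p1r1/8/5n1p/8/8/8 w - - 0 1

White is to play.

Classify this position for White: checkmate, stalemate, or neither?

stalemate

White to move; white king on h8.
In check: no.
King squares — g7: attacked by Rg6; h7: attacked by Rb7; g8: attacked by Rg6.
Legal moves for White: none.
Not in check and no legal moves → stalemate.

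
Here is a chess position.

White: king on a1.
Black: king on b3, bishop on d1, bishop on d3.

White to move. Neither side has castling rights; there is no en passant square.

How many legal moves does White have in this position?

White to move; king on a1.
In check: no.
Legal moves: none.
Count: 0.

0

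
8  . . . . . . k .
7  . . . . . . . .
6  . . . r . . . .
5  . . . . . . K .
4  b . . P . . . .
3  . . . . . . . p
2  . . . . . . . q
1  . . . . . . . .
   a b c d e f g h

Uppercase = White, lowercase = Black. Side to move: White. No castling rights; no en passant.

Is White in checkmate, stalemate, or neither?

White to move; white king on g5.
In check: no.
Legal moves for White: Kh5, Kf5, Kh4, Kg4, d5.
White has 5 legal moves and is not in check → neither.

neither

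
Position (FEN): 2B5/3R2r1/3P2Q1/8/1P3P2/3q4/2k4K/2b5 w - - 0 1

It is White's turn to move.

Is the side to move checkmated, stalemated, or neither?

neither

White to move; white king on h2.
In check: no.
Legal moves for White include: Bb7, Ba6, Rd8, Rxg7, Rf7, Re7, Rc7+, Rb7, Ra7, Qe8, Qh7, Qxg7, Qf7, Qh6, Qf6, Qe6, Qh5, Qg5, ... (list truncated; more exist).
White has legal moves and is not in check → neither.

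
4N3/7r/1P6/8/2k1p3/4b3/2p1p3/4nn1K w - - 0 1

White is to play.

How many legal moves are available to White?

0

White to move; king on h1.
In check: yes, from the black rook on h7.
Legal moves: none.
Count: 0.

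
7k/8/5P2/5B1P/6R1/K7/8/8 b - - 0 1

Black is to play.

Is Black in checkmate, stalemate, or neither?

stalemate

Black to move; black king on h8.
In check: no.
King squares — g7: attacked by Rg4; h7: attacked by Bf5; g8: attacked by Rg4.
Legal moves for Black: none.
Not in check and no legal moves → stalemate.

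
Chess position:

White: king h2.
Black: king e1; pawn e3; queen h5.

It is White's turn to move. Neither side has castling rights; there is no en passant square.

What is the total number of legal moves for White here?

White to move; king on h2.
In check: yes, from the black queen on h5.
Legal moves: Kg3, Kg2, Kg1.
Count: 3.

3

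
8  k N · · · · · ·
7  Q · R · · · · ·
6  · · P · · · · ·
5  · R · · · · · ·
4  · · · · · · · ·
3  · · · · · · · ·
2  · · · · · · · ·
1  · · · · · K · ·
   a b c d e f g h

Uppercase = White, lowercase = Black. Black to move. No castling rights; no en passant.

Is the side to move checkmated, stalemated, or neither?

Black to move; black king on a8.
In check: yes, from the white queen on a7.
King squares — a7: attacked by Rc7; b7: attacked by Rb5; b8: attacked by Rb5.
Legal moves for Black: none.
In check with no legal moves → checkmate.

checkmate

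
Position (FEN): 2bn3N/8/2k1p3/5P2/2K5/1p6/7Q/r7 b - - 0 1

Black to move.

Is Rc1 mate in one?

no

After Rc1: white king on c4; in check: yes, from the black rook on c1.
White has 5 legal replies: Kd4, Kb4, Kd3, Kxb3, Qc2.
In check but a legal move exists → not checkmate.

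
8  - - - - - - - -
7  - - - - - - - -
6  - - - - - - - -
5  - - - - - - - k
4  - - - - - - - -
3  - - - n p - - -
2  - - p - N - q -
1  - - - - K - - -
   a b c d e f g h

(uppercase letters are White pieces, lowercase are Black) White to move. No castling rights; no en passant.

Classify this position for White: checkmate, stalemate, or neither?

White to move; white king on e1.
In check: yes, from the black knight on d3.
King squares — d1: attacked by Pc2; f1: attacked by Qg2; d2: attacked by Pe3; e2: own knight; f2: attacked by Qg2.
Legal moves for White: none.
In check with no legal moves → checkmate.

checkmate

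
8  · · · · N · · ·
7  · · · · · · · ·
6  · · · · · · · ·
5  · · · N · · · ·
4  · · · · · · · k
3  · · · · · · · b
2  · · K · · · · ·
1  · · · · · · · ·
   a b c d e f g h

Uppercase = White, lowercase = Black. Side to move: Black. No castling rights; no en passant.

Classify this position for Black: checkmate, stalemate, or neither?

neither

Black to move; black king on h4.
In check: no.
Legal moves for Black: Kh5, Kg5, Kg4, Kg3, Bc8, Bd7, Be6, Bf5+, Bg4, Bg2, Bf1.
Black has 11 legal moves and is not in check → neither.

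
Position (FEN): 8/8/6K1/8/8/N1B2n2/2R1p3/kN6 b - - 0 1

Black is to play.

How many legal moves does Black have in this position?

0

Black to move; king on a1.
In check: yes, from the white bishop on c3.
Legal moves: none.
Count: 0.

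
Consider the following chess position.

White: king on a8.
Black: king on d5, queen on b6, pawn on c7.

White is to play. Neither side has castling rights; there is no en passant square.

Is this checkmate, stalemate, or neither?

stalemate

White to move; white king on a8.
In check: no.
King squares — a7: attacked by Qb6; b7: attacked by Qb6; b8: attacked by Qb6.
Legal moves for White: none.
Not in check and no legal moves → stalemate.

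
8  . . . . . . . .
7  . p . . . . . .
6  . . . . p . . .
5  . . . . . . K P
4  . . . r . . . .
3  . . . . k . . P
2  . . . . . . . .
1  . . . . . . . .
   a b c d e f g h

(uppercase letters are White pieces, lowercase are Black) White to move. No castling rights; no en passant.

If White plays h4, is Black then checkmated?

no

After h4: black king on e3; in check: no.
Black is not in check, so this cannot be checkmate.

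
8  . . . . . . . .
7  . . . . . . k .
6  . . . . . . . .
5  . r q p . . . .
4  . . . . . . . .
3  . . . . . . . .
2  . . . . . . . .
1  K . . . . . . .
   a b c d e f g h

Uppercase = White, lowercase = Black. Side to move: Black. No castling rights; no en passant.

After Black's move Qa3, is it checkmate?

After Qa3: white king on a1; in check: yes, from the black queen on a3.
King squares — b1: attacked by Rb5; a2: attacked by Qa3; b2: attacked by Qa3.
White has no legal moves → checkmate.

yes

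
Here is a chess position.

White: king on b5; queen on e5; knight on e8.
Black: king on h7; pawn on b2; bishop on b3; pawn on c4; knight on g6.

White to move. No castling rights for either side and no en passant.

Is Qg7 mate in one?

After Qg7: black king on h7; in check: yes, from the white queen on g7.
King squares — g6: own knight; h6: attacked by Qg7; g7: attacked by Ne8; g8: attacked by Qg7; h8: attacked by Qg7.
Black has no legal moves → checkmate.

yes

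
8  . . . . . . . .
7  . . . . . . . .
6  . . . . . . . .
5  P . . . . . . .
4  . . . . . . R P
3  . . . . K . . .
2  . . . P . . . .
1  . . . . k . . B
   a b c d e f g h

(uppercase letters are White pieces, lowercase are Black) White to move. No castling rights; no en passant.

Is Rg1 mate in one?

yes

After Rg1: black king on e1; in check: yes, from the white rook on g1.
King squares — d1: attacked by Rg1; f1: attacked by Rg1; d2: attacked by Ke3; e2: attacked by Ke3; f2: attacked by Ke3.
Black has no legal moves → checkmate.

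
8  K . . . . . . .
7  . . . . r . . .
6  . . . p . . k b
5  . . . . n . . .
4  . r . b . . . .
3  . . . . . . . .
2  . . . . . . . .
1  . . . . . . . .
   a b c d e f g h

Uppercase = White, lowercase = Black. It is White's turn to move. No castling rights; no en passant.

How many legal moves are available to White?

White to move; king on a8.
In check: no.
Legal moves: none.
Count: 0.

0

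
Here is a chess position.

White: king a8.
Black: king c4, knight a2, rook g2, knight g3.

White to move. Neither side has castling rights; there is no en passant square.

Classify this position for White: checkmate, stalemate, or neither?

White to move; white king on a8.
In check: no.
Legal moves for White: Kb8, Kb7, Ka7.
White has 3 legal moves and is not in check → neither.

neither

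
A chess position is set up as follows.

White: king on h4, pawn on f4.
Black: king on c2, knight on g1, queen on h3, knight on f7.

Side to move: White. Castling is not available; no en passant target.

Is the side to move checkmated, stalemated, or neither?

checkmate

White to move; white king on h4.
In check: yes, from the black queen on h3.
King squares — g3: attacked by Qh3; h3: attacked by Ng1; g4: attacked by Qh3; g5: attacked by Nf7; h5: attacked by Qh3.
Legal moves for White: none.
In check with no legal moves → checkmate.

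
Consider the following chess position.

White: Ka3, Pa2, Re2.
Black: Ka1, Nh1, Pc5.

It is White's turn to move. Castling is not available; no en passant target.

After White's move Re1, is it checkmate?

After Re1: black king on a1; in check: yes, from the white rook on e1.
King squares — b1: attacked by Re1; a2: attacked by Ka3; b2: attacked by Ka3.
Black has no legal moves → checkmate.

yes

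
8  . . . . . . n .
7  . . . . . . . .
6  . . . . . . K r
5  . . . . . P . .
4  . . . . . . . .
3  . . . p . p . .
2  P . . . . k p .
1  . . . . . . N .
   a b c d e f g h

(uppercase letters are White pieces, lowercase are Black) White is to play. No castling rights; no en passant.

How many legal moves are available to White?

3

White to move; king on g6.
In check: yes, from the black rook on h6.
Legal moves: Kg7, Kf7, Kg5.
Count: 3.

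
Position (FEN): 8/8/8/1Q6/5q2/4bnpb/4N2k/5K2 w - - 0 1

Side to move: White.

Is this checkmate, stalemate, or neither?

White to move; white king on f1.
In check: yes, from the black bishop on h3.
King squares — e1: attacked by Nf3; g1: attacked by Kh2; e2: own knight; f2: attacked by Be3; g2: attacked by Kh2.
Legal moves for White: none.
In check with no legal moves → checkmate.

checkmate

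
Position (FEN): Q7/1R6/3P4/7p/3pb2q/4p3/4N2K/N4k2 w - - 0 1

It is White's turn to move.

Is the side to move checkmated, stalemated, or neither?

checkmate

White to move; white king on h2.
In check: yes, from the black queen on h4.
King squares — g1: attacked by Kf1; h1: attacked by Be4; g2: attacked by Kf1; g3: attacked by Qh4; h3: attacked by Qh4.
Legal moves for White: none.
In check with no legal moves → checkmate.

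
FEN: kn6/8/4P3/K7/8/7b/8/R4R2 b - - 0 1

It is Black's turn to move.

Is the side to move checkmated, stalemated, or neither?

neither

Black to move; black king on a8.
In check: no.
Legal moves for Black: Nd7, Nc6+, Na6, Kb7, Ka7, Bxe6, Bf5, Bg4, Bg2, Bxf1.
Black has 10 legal moves and is not in check → neither.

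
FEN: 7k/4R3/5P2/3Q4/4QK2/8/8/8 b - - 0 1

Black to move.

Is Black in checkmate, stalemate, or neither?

stalemate

Black to move; black king on h8.
In check: no.
King squares — g7: attacked by Pf6; h7: attacked by Qe4; g8: attacked by Qd5.
Legal moves for Black: none.
Not in check and no legal moves → stalemate.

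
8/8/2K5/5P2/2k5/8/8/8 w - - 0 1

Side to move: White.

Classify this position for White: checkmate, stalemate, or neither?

neither

White to move; white king on c6.
In check: no.
Legal moves for White: Kd7, Kc7, Kb7, Kd6, Kb6, f6.
White has 6 legal moves and is not in check → neither.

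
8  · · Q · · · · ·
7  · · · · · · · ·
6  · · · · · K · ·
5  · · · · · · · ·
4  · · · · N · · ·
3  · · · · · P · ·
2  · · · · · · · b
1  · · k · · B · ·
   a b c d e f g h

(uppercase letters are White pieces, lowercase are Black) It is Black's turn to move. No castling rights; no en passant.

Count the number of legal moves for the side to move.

Black to move; king on c1.
In check: yes, from the white queen on c8.
Legal moves: Kb2, Kd1, Kb1, Bc7.
Count: 4.

4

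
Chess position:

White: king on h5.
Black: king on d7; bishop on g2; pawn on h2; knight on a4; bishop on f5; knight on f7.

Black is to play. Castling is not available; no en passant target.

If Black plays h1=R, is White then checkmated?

yes

After h1=R: white king on h5; in check: yes, from the black rook on h1.
King squares — g4: attacked by Bf5; h4: attacked by Rh1; g5: attacked by Nf7; g6: attacked by Bf5; h6: attacked by Rh1.
White has no legal moves → checkmate.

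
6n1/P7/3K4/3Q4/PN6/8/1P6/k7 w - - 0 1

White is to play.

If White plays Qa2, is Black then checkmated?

After Qa2: black king on a1; in check: yes, from the white queen on a2.
King squares — b1: attacked by Qa2; a2: attacked by Nb4; b2: attacked by Qa2.
Black has no legal moves → checkmate.

yes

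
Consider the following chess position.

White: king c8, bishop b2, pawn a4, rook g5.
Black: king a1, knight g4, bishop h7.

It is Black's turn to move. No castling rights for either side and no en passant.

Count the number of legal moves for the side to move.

3

Black to move; king on a1.
In check: yes, from the white bishop on b2.
Legal moves: Kxb2, Ka2, Kb1.
Count: 3.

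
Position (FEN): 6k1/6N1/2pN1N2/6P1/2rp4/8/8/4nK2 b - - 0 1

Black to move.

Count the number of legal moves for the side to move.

3

Black to move; king on g8.
In check: yes, from the white knight on f6.
Legal moves: Kh8, Kf8, Kxg7.
Count: 3.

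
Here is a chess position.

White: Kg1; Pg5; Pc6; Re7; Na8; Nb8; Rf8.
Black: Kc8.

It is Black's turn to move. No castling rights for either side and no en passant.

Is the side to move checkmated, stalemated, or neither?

Black to move; black king on c8.
In check: yes, from the white rook on f8.
King squares — b7: attacked by Pc6; c7: attacked by Re7; d7: attacked by Pc6; b8: attacked by Rf8; d8: attacked by Rf8.
Legal moves for Black: none.
In check with no legal moves → checkmate.

checkmate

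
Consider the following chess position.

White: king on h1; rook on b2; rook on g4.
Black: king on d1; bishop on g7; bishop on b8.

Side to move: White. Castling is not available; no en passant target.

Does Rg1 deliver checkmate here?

yes

After Rg1: black king on d1; in check: yes, from the white rook on g1.
King squares — c1: attacked by Rg1; e1: attacked by Rg1; c2: attacked by Rb2; d2: attacked by Rb2; e2: attacked by Rb2.
Black has no legal moves → checkmate.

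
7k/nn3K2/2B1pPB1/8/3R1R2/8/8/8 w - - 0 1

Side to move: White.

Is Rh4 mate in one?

yes

After Rh4: black king on h8; in check: yes, from the white rook on h4.
King squares — g7: attacked by Pf6; h7: attacked by Rh4; g8: attacked by Kf7.
Black has no legal moves → checkmate.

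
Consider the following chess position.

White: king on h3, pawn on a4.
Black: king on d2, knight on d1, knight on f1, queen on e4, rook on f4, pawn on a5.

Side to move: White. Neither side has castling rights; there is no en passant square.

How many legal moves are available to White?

White to move; king on h3.
In check: no.
Legal moves: none.
Count: 0.

0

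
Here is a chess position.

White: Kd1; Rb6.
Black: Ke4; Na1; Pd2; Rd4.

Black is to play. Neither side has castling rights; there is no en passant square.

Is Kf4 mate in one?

After Kf4: white king on d1; in check: no.
White is not in check, so this cannot be checkmate.

no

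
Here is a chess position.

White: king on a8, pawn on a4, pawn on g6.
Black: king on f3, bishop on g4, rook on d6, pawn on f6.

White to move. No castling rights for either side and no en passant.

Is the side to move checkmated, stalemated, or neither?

White to move; white king on a8.
In check: no.
Legal moves for White: Kb8, Kb7, Ka7, g7, a5.
White has 5 legal moves and is not in check → neither.

neither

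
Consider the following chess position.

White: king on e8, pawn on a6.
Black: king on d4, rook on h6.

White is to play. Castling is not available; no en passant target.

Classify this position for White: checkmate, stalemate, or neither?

White to move; white king on e8.
In check: no.
Legal moves for White: Kf8, Kd8, Kf7, Ke7, Kd7, a7.
White has 6 legal moves and is not in check → neither.

neither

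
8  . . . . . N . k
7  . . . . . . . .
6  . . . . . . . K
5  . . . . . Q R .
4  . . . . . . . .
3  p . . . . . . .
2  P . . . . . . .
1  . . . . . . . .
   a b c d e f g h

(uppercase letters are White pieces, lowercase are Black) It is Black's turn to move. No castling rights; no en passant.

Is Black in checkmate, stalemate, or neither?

Black to move; black king on h8.
In check: no.
King squares — g7: attacked by Rg5; h7: attacked by Qf5; g8: attacked by Rg5.
Legal moves for Black: none.
Not in check and no legal moves → stalemate.

stalemate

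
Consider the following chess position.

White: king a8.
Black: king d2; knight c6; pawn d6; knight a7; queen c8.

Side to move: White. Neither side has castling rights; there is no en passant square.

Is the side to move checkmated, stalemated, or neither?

White to move; white king on a8.
In check: yes, from the black queen on c8.
King squares — a7: attacked by Nc6; b7: attacked by Qc8; b8: attacked by Nc6.
Legal moves for White: none.
In check with no legal moves → checkmate.

checkmate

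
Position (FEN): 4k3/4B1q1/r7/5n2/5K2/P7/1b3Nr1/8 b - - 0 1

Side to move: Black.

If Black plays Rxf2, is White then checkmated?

no

After Rxf2: white king on f4; in check: yes, from the black rook on f2.
White has 1 legal reply: Ke4.
In check but a legal move exists → not checkmate.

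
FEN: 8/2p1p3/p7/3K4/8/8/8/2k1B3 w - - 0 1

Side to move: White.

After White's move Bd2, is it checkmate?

no

After Bd2: black king on c1; in check: yes, from the white bishop on d2.
Black has 5 legal replies: Kxd2, Kc2, Kb2, Kd1, Kb1.
In check but a legal move exists → not checkmate.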